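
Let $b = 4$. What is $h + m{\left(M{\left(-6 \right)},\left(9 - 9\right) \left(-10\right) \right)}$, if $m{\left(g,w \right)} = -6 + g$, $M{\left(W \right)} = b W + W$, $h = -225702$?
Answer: $-225738$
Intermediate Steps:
$M{\left(W \right)} = 5 W$ ($M{\left(W \right)} = 4 W + W = 5 W$)
$h + m{\left(M{\left(-6 \right)},\left(9 - 9\right) \left(-10\right) \right)} = -225702 + \left(-6 + 5 \left(-6\right)\right) = -225702 - 36 = -225738$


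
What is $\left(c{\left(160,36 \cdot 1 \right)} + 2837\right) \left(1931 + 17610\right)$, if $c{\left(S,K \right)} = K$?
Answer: $56141293$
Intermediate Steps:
$\left(c{\left(160,36 \cdot 1 \right)} + 2837\right) \left(1931 + 17610\right) = \left(36 \cdot 1 + 2837\right) \left(1931 + 17610\right) = \left(36 + 2837\right) 19541 = 2873 \cdot 19541 = 56141293$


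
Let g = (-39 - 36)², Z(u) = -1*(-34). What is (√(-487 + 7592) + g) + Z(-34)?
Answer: 5659 + 7*√145 ≈ 5743.3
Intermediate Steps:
Z(u) = 34
g = 5625 (g = (-75)² = 5625)
(√(-487 + 7592) + g) + Z(-34) = (√(-487 + 7592) + 5625) + 34 = (√7105 + 5625) + 34 = (7*√145 + 5625) + 34 = (5625 + 7*√145) + 34 = 5659 + 7*√145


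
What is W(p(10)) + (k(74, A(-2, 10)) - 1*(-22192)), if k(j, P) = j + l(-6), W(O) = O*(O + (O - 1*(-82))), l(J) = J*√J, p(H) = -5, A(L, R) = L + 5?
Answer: 21906 - 6*I*√6 ≈ 21906.0 - 14.697*I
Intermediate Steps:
A(L, R) = 5 + L
l(J) = J^(3/2)
W(O) = O*(82 + 2*O) (W(O) = O*(O + (O + 82)) = O*(O + (82 + O)) = O*(82 + 2*O))
k(j, P) = j - 6*I*√6 (k(j, P) = j + (-6)^(3/2) = j - 6*I*√6)
W(p(10)) + (k(74, A(-2, 10)) - 1*(-22192)) = 2*(-5)*(41 - 5) + ((74 - 6*I*√6) - 1*(-22192)) = 2*(-5)*36 + ((74 - 6*I*√6) + 22192) = -360 + (22266 - 6*I*√6) = 21906 - 6*I*√6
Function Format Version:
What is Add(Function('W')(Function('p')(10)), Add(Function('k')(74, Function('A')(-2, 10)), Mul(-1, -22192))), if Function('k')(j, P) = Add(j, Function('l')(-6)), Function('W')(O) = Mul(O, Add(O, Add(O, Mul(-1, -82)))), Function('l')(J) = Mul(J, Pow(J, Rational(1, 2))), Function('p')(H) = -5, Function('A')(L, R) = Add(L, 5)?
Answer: Add(21906, Mul(-6, I, Pow(6, Rational(1, 2)))) ≈ Add(21906., Mul(-14.697, I))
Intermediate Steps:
Function('A')(L, R) = Add(5, L)
Function('l')(J) = Pow(J, Rational(3, 2))
Function('W')(O) = Mul(O, Add(82, Mul(2, O))) (Function('W')(O) = Mul(O, Add(O, Add(O, 82))) = Mul(O, Add(O, Add(82, O))) = Mul(O, Add(82, Mul(2, O))))
Function('k')(j, P) = Add(j, Mul(-6, I, Pow(6, Rational(1, 2)))) (Function('k')(j, P) = Add(j, Pow(-6, Rational(3, 2))) = Add(j, Mul(-6, I, Pow(6, Rational(1, 2)))))
Add(Function('W')(Function('p')(10)), Add(Function('k')(74, Function('A')(-2, 10)), Mul(-1, -22192))) = Add(Mul(2, -5, Add(41, -5)), Add(Add(74, Mul(-6, I, Pow(6, Rational(1, 2)))), Mul(-1, -22192))) = Add(Mul(2, -5, 36), Add(Add(74, Mul(-6, I, Pow(6, Rational(1, 2)))), 22192)) = Add(-360, Add(22266, Mul(-6, I, Pow(6, Rational(1, 2))))) = Add(21906, Mul(-6, I, Pow(6, Rational(1, 2))))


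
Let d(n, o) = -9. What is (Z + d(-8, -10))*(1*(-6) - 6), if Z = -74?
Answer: 996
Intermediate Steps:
(Z + d(-8, -10))*(1*(-6) - 6) = (-74 - 9)*(1*(-6) - 6) = -83*(-6 - 6) = -83*(-12) = 996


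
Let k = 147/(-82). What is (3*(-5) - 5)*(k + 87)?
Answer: -69870/41 ≈ -1704.1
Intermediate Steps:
k = -147/82 (k = 147*(-1/82) = -147/82 ≈ -1.7927)
(3*(-5) - 5)*(k + 87) = (3*(-5) - 5)*(-147/82 + 87) = (-15 - 5)*(6987/82) = -20*6987/82 = -69870/41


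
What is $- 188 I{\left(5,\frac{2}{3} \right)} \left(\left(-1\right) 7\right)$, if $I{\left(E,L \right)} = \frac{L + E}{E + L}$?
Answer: $1316$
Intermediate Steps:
$I{\left(E,L \right)} = 1$ ($I{\left(E,L \right)} = \frac{E + L}{E + L} = 1$)
$- 188 I{\left(5,\frac{2}{3} \right)} \left(\left(-1\right) 7\right) = \left(-188\right) 1 \left(\left(-1\right) 7\right) = \left(-188\right) \left(-7\right) = 1316$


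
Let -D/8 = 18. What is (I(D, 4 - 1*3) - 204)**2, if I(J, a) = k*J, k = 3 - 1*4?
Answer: 3600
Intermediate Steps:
D = -144 (D = -8*18 = -144)
k = -1 (k = 3 - 4 = -1)
I(J, a) = -J
(I(D, 4 - 1*3) - 204)**2 = (-1*(-144) - 204)**2 = (144 - 204)**2 = (-60)**2 = 3600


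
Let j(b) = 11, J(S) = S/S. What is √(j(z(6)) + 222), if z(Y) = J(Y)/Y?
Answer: √233 ≈ 15.264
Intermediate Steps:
J(S) = 1
z(Y) = 1/Y
√(j(z(6)) + 222) = √(11 + 222) = √233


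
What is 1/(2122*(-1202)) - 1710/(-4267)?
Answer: 4361596973/10883597948 ≈ 0.40075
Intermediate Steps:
1/(2122*(-1202)) - 1710/(-4267) = (1/2122)*(-1/1202) - 1710*(-1/4267) = -1/2550644 + 1710/4267 = 4361596973/10883597948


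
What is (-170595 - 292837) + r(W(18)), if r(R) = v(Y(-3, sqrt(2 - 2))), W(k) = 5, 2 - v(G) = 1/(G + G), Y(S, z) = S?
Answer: -2780579/6 ≈ -4.6343e+5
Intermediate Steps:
v(G) = 2 - 1/(2*G) (v(G) = 2 - 1/(G + G) = 2 - 1/(2*G))
r(R) = 13/6 (r(R) = 2 - 1/2/(-3) = 2 - 1/2*(-1/3) = 2 + 1/6 = 13/6)
(-170595 - 292837) + r(W(18)) = (-170595 - 292837) + 13/6 = -463432 + 13/6 = -2780579/6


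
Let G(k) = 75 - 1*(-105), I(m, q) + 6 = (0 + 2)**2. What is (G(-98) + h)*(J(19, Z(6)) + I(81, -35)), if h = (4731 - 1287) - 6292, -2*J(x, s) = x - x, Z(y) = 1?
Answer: 5336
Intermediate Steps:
I(m, q) = -2 (I(m, q) = -6 + (0 + 2)**2 = -6 + 2**2 = -6 + 4 = -2)
J(x, s) = 0 (J(x, s) = -(x - x)/2 = -1/2*0 = 0)
G(k) = 180 (G(k) = 75 + 105 = 180)
h = -2848 (h = 3444 - 6292 = -2848)
(G(-98) + h)*(J(19, Z(6)) + I(81, -35)) = (180 - 2848)*(0 - 2) = -2668*(-2) = 5336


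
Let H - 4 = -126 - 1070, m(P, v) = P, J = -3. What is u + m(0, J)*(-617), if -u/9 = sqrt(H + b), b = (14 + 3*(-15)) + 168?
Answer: -9*I*sqrt(1055) ≈ -292.33*I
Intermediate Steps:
b = 137 (b = (14 - 45) + 168 = -31 + 168 = 137)
H = -1192 (H = 4 + (-126 - 1070) = 4 - 1196 = -1192)
u = -9*I*sqrt(1055) (u = -9*sqrt(-1192 + 137) = -9*I*sqrt(1055) ≈ -292.33*I)
u + m(0, J)*(-617) = -9*I*sqrt(1055) + 0*(-617) = -9*I*sqrt(1055) + 0 = -9*I*sqrt(1055)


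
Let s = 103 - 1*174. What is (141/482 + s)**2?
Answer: 1161514561/232324 ≈ 4999.5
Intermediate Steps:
s = -71 (s = 103 - 174 = -71)
(141/482 + s)**2 = (141/482 - 71)**2 = (-34081/482)**2 = 1161514561/232324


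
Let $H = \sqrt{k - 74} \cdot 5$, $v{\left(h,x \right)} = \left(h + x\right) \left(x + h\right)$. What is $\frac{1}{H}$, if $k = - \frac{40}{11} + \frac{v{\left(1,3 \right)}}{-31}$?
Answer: $- \frac{i \sqrt{363506}}{26650} \approx - 0.022623 i$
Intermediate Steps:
$v{\left(h,x \right)} = \left(h + x\right)^{2}$ ($v{\left(h,x \right)} = \left(h + x\right) \left(h + x\right) = \left(h + x\right)^{2}$)
$k = - \frac{1416}{341}$ ($k = - \frac{40}{11} + \frac{\left(1 + 3\right)^{2}}{-31} = \left(-40\right) \frac{1}{11} + 4^{2} \left(- \frac{1}{31}\right) = - \frac{40}{11} + 16 \left(- \frac{1}{31}\right) = - \frac{40}{11} - \frac{16}{31} = - \frac{1416}{341} \approx -4.1525$)
$H = \frac{25 i \sqrt{363506}}{341}$ ($H = \sqrt{- \frac{1416}{341} - 74} \cdot 5 = \sqrt{- \frac{26650}{341}} \cdot 5 = \frac{5 i \sqrt{363506}}{341} \cdot 5 = \frac{25 i \sqrt{363506}}{341} \approx 44.202 i$)
$\frac{1}{H} = \frac{1}{\frac{25}{341} i \sqrt{363506}} = - \frac{i \sqrt{363506}}{26650}$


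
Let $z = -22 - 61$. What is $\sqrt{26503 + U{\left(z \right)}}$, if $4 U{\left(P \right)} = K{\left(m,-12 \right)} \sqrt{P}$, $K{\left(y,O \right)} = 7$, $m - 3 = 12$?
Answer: $\frac{\sqrt{106012 + 7 i \sqrt{83}}}{2} \approx 162.8 + 0.048967 i$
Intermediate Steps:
$m = 15$ ($m = 3 + 12 = 15$)
$z = -83$
$U{\left(P \right)} = \frac{7 \sqrt{P}}{4}$
$\sqrt{26503 + U{\left(z \right)}} = \sqrt{26503 + \frac{7 \sqrt{-83}}{4}} = \sqrt{26503 + \frac{7 i \sqrt{83}}{4}}$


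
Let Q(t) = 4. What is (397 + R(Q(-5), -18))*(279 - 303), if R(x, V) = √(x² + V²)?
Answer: -9528 - 48*√85 ≈ -9970.5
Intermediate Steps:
R(x, V) = √(V² + x²)
(397 + R(Q(-5), -18))*(279 - 303) = (397 + √((-18)² + 4²))*(279 - 303) = (397 + √(324 + 16))*(-24) = (397 + √340)*(-24) = (397 + 2*√85)*(-24) = -9528 - 48*√85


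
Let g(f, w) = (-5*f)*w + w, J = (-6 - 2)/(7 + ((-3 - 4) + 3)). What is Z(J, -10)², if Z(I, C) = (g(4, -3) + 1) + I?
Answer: 27556/9 ≈ 3061.8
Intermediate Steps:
J = -8/3 (J = -8/(7 + (-7 + 3)) = -8/(7 - 4) = -8/3 ≈ -2.6667)
g(f, w) = w - 5*f*w (g(f, w) = -5*f*w + w = w - 5*f*w)
Z(I, C) = 58 + I (Z(I, C) = (-3*(1 - 5*4) + 1) + I = (-3*(1 - 20) + 1) + I = (-3*(-19) + 1) + I = (57 + 1) + I = 58 + I)
Z(J, -10)² = (58 - 8/3)² = (166/3)² = 27556/9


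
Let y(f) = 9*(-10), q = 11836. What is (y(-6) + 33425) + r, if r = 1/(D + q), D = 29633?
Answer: 1382369116/41469 ≈ 33335.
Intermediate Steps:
y(f) = -90
r = 1/41469 (r = 1/(29633 + 11836) = 1/41469 ≈ 2.4114e-5)
(y(-6) + 33425) + r = (-90 + 33425) + 1/41469 = 33335 + 1/41469 = 1382369116/41469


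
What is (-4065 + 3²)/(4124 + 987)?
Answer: -4056/5111 ≈ -0.79358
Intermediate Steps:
(-4065 + 3²)/(4124 + 987) = (-4065 + 9)/5111 = -4056*1/5111 = -4056/5111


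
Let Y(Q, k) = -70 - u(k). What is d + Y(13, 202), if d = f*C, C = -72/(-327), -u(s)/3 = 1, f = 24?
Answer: -6727/109 ≈ -61.716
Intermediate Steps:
u(s) = -3 (u(s) = -3*1 = -3)
C = 24/109 (C = -72*(-1/327) = 24/109 ≈ 0.22018)
Y(Q, k) = -67 (Y(Q, k) = -70 - 1*(-3) = -70 + 3 = -67)
d = 576/109 (d = 24*(24/109) = 576/109 ≈ 5.2844)
d + Y(13, 202) = 576/109 - 67 = -6727/109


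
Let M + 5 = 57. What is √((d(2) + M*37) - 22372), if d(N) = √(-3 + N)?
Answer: √(-20448 + I) ≈ 0.003 + 143.0*I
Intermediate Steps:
M = 52 (M = -5 + 57 = 52)
√((d(2) + M*37) - 22372) = √((√(-3 + 2) + 52*37) - 22372) = √((√(-1) + 1924) - 22372) = √((I + 1924) - 22372) = √((1924 + I) - 22372) = √(-20448 + I)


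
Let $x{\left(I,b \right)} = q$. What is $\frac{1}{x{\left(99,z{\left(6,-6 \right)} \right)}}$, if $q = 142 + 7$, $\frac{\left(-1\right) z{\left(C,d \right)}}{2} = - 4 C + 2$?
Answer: $\frac{1}{149} \approx 0.0067114$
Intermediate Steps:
$z{\left(C,d \right)} = -4 + 8 C$ ($z{\left(C,d \right)} = - 2 \left(- 4 C + 2\right) = - 2 \left(2 - 4 C\right) = -4 + 8 C$)
$q = 149$
$x{\left(I,b \right)} = 149$
$\frac{1}{x{\left(99,z{\left(6,-6 \right)} \right)}} = \frac{1}{149}$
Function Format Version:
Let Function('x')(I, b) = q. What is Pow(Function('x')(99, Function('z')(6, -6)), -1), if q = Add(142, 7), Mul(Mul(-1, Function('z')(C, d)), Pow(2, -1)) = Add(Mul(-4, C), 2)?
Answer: Rational(1, 149) ≈ 0.0067114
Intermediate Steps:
Function('z')(C, d) = Add(-4, Mul(8, C)) (Function('z')(C, d) = Mul(-2, Add(Mul(-4, C), 2)) = Mul(-2, Add(2, Mul(-4, C))) = Add(-4, Mul(8, C)))
q = 149
Function('x')(I, b) = 149
Pow(Function('x')(99, Function('z')(6, -6)), -1) = Pow(149, -1) = Rational(1, 149)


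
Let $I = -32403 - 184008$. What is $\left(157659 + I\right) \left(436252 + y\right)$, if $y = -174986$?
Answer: $-15349900032$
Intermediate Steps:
$I = -216411$ ($I = -32403 - 184008 = -216411$)
$\left(157659 + I\right) \left(436252 + y\right) = \left(157659 - 216411\right) \left(436252 - 174986\right) = \left(-58752\right) 261266 = -15349900032$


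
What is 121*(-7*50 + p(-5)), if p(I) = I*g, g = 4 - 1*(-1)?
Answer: -45375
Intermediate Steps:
g = 5 (g = 4 + 1 = 5)
p(I) = 5*I (p(I) = I*5 = 5*I)
121*(-7*50 + p(-5)) = 121*(-7*50 + 5*(-5)) = 121*(-350 - 25) = 121*(-375) = -45375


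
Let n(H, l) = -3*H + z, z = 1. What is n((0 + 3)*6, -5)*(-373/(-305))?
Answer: -19769/305 ≈ -64.816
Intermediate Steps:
n(H, l) = 1 - 3*H (n(H, l) = -3*H + 1 = 1 - 3*H)
n((0 + 3)*6, -5)*(-373/(-305)) = (1 - 3*(0 + 3)*6)*(-373/(-305)) = (1 - 9*6)*(-373*(-1/305)) = (1 - 3*18)*(373/305) = (1 - 54)*(373/305) = -53*373/305 = -19769/305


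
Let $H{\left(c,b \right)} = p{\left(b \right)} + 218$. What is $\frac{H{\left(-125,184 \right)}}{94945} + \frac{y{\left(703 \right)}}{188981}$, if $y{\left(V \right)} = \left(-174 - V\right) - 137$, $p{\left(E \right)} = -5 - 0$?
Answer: $- \frac{4309329}{1380215465} \approx -0.0031222$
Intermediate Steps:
$p{\left(E \right)} = -5$ ($p{\left(E \right)} = -5 + 0 = -5$)
$H{\left(c,b \right)} = 213$ ($H{\left(c,b \right)} = -5 + 218 = 213$)
$y{\left(V \right)} = -311 - V$
$\frac{H{\left(-125,184 \right)}}{94945} + \frac{y{\left(703 \right)}}{188981} = \frac{213}{94945} + \frac{-311 - 703}{188981} = 213 \cdot \frac{1}{94945} + \left(-311 - 703\right) \frac{1}{188981} = \frac{213}{94945} - \frac{78}{14537} = - \frac{4309329}{1380215465}$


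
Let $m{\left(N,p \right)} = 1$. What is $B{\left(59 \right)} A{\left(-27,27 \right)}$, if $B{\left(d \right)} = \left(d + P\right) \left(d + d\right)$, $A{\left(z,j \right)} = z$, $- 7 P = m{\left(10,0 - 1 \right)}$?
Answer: $- \frac{1312632}{7} \approx -1.8752 \cdot 10^{5}$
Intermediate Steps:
$P = - \frac{1}{7}$ ($P = \left(- \frac{1}{7}\right) 1 = - \frac{1}{7} \approx -0.14286$)
$B{\left(d \right)} = 2 d \left(- \frac{1}{7} + d\right)$ ($B{\left(d \right)} = \left(d - \frac{1}{7}\right) \left(d + d\right) = \left(- \frac{1}{7} + d\right) 2 d = 2 d \left(- \frac{1}{7} + d\right)$)
$B{\left(59 \right)} A{\left(-27,27 \right)} = \frac{2}{7} \cdot 59 \left(-1 + 7 \cdot 59\right) \left(-27\right) = \frac{2}{7} \cdot 59 \left(-1 + 413\right) \left(-27\right) = \frac{2}{7} \cdot 59 \cdot 412 \left(-27\right) = \frac{48616}{7} \left(-27\right) = - \frac{1312632}{7}$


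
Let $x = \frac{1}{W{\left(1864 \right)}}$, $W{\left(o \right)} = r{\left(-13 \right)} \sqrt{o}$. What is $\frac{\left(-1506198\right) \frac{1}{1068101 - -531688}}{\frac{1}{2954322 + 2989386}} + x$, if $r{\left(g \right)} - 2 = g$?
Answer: $- \frac{2984133700728}{533263} - \frac{\sqrt{466}}{10252} \approx -5.596 \cdot 10^{6}$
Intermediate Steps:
$r{\left(g \right)} = 2 + g$
$W{\left(o \right)} = - 11 \sqrt{o}$ ($W{\left(o \right)} = \left(2 - 13\right) \sqrt{o} = - 11 \sqrt{o}$)
$x = - \frac{\sqrt{466}}{10252}$ ($x = \frac{1}{\left(-11\right) \sqrt{1864}} = \frac{1}{\left(-11\right) 2 \sqrt{466}} = \frac{1}{\left(-22\right) \sqrt{466}} = - \frac{\sqrt{466}}{10252} \approx -0.0021056$)
$\frac{\left(-1506198\right) \frac{1}{1068101 - -531688}}{\frac{1}{2954322 + 2989386}} + x = \frac{\left(-1506198\right) \frac{1}{1068101 - -531688}}{\frac{1}{2954322 + 2989386}} - \frac{\sqrt{466}}{10252} = \frac{\left(-1506198\right) \frac{1}{1068101 + 531688}}{\frac{1}{5943708}} - \frac{\sqrt{466}}{10252} = - \frac{1506198}{1599789} \frac{1}{\frac{1}{5943708}} - \frac{\sqrt{466}}{10252} = \left(-1506198\right) \frac{1}{1599789} \cdot 5943708 - \frac{\sqrt{466}}{10252} = \left(- \frac{502066}{533263}\right) 5943708 - \frac{\sqrt{466}}{10252} = - \frac{2984133700728}{533263} - \frac{\sqrt{466}}{10252}$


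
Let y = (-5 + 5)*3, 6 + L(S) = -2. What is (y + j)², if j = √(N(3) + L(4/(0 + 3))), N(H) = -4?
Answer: -12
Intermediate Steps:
L(S) = -8 (L(S) = -6 - 2 = -8)
y = 0 (y = 0*3 = 0)
j = 2*I*√3 (j = √(-4 - 8) = √(-12) = 2*I*√3 ≈ 3.4641*I)
(y + j)² = (0 + 2*I*√3)² = (2*I*√3)² = -12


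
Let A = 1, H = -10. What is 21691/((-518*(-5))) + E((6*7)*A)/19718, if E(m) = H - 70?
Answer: 213747969/25534810 ≈ 8.3708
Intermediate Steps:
E(m) = -80 (E(m) = -10 - 70 = -80)
21691/((-518*(-5))) + E((6*7)*A)/19718 = 21691/((-518*(-5))) - 80/19718 = 21691/2590 - 80*1/19718 = 21691*(1/2590) - 40/9859 = 21691/2590 - 40/9859 = 213747969/25534810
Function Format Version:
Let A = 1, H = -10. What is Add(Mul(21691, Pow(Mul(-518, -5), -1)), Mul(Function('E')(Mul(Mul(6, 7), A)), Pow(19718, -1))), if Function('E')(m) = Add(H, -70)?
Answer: Rational(213747969, 25534810) ≈ 8.3708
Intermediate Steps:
Function('E')(m) = -80 (Function('E')(m) = Add(-10, -70) = -80)
Add(Mul(21691, Pow(Mul(-518, -5), -1)), Mul(Function('E')(Mul(Mul(6, 7), A)), Pow(19718, -1))) = Add(Mul(21691, Pow(Mul(-518, -5), -1)), Mul(-80, Pow(19718, -1))) = Add(Mul(21691, Pow(2590, -1)), Mul(-80, Rational(1, 19718))) = Add(Mul(21691, Rational(1, 2590)), Rational(-40, 9859)) = Add(Rational(21691, 2590), Rational(-40, 9859)) = Rational(213747969, 25534810)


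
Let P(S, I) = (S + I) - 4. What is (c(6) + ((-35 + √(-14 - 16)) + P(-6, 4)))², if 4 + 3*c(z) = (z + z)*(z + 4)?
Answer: (7 - 3*I*√30)²/9 ≈ -24.556 - 25.56*I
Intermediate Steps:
P(S, I) = -4 + I + S (P(S, I) = (I + S) - 4 = -4 + I + S)
c(z) = -4/3 + 2*z*(4 + z)/3 (c(z) = -4/3 + ((z + z)*(z + 4))/3 = -4/3 + ((2*z)*(4 + z))/3 = -4/3 + (2*z*(4 + z))/3 = -4/3 + 2*z*(4 + z)/3)
(c(6) + ((-35 + √(-14 - 16)) + P(-6, 4)))² = ((-4/3 + (⅔)*6² + (8/3)*6) + ((-35 + √(-14 - 16)) + (-4 + 4 - 6)))² = ((-4/3 + (⅔)*36 + 16) + ((-35 + √(-30)) - 6))² = ((-4/3 + 24 + 16) + ((-35 + I*√30) - 6))² = (116/3 + (-41 + I*√30))² = (-7/3 + I*√30)²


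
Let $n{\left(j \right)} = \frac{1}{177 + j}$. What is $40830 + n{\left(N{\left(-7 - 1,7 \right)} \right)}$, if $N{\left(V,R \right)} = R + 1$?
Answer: $\frac{7553551}{185} \approx 40830.0$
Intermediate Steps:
$N{\left(V,R \right)} = 1 + R$
$40830 + n{\left(N{\left(-7 - 1,7 \right)} \right)} = 40830 + \frac{1}{177 + \left(1 + 7\right)} = 40830 + \frac{1}{177 + 8} = 40830 + \frac{1}{185} = \frac{7553551}{185}$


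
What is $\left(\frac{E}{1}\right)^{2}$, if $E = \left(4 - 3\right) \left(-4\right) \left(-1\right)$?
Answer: $16$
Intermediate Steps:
$E = 4$ ($E = \left(4 - 3\right) \left(-4\right) \left(-1\right) = 1 \left(-4\right) \left(-1\right) = \left(-4\right) \left(-1\right) = 4$)
$\left(\frac{E}{1}\right)^{2} = \left(\frac{4}{1}\right)^{2} = \left(4 \cdot 1\right)^{2} = 4^{2} = 16$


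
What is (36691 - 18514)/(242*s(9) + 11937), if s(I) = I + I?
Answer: 6059/5431 ≈ 1.1156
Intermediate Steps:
s(I) = 2*I
(36691 - 18514)/(242*s(9) + 11937) = (36691 - 18514)/(242*(2*9) + 11937) = 18177/(242*18 + 11937) = 18177/(4356 + 11937) = 18177/16293 = 18177*(1/16293) = 6059/5431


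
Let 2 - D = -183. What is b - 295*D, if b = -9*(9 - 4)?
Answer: -54620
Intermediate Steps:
D = 185 (D = 2 - 1*(-183) = 2 + 183 = 185)
b = -45 (b = -9*5 = -45)
b - 295*D = -45 - 295*185 = -45 - 54575 = -54620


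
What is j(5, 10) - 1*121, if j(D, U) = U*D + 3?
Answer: -68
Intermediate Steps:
j(D, U) = 3 + D*U (j(D, U) = D*U + 3 = 3 + D*U)
j(5, 10) - 1*121 = (3 + 5*10) - 1*121 = (3 + 50) - 121 = 53 - 121 = -68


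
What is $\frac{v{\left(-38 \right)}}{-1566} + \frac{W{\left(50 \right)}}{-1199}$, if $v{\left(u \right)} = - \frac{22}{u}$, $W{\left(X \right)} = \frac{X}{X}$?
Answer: $- \frac{42943}{35675046} \approx -0.0012037$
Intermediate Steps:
$W{\left(X \right)} = 1$
$\frac{v{\left(-38 \right)}}{-1566} + \frac{W{\left(50 \right)}}{-1199} = \frac{\left(-22\right) \frac{1}{-38}}{-1566} + 1 \frac{1}{-1199} = \left(-22\right) \left(- \frac{1}{38}\right) \left(- \frac{1}{1566}\right) + 1 \left(- \frac{1}{1199}\right) = \frac{11}{19} \left(- \frac{1}{1566}\right) - \frac{1}{1199} = - \frac{11}{29754} - \frac{1}{1199} = - \frac{42943}{35675046}$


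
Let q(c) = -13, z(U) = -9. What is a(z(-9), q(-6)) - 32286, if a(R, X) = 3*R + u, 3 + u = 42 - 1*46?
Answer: -32320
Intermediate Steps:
u = -7 (u = -3 + (42 - 1*46) = -3 + (42 - 46) = -3 - 4 = -7)
a(R, X) = -7 + 3*R (a(R, X) = 3*R - 7 = -7 + 3*R)
a(z(-9), q(-6)) - 32286 = (-7 + 3*(-9)) - 32286 = (-7 - 27) - 32286 = -34 - 32286 = -32320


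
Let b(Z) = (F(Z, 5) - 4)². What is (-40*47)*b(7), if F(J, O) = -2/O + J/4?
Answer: -132023/10 ≈ -13202.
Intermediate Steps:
F(J, O) = -2/O + J/4 (F(J, O) = -2/O + J*(¼) = -2/O + J/4)
b(Z) = (-22/5 + Z/4)² (b(Z) = ((-2/5 + Z/4) - 4)² = ((-2*⅕ + Z/4) - 4)² = ((-⅖ + Z/4) - 4)² = (-22/5 + Z/4)²)
(-40*47)*b(7) = (-40*47)*((-88 + 5*7)²/400) = -47*(-88 + 35)²/10 = -47*(-53)²/10 = -47*2809/10 = -1880*2809/400 = -132023/10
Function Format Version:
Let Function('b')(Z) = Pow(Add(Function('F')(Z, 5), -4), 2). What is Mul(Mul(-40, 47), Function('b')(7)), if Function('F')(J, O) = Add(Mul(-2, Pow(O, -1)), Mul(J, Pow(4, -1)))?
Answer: Rational(-132023, 10) ≈ -13202.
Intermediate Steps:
Function('F')(J, O) = Add(Mul(-2, Pow(O, -1)), Mul(Rational(1, 4), J)) (Function('F')(J, O) = Add(Mul(-2, Pow(O, -1)), Mul(J, Rational(1, 4))) = Add(Mul(-2, Pow(O, -1)), Mul(Rational(1, 4), J)))
Function('b')(Z) = Pow(Add(Rational(-22, 5), Mul(Rational(1, 4), Z)), 2) (Function('b')(Z) = Pow(Add(Add(Mul(-2, Pow(5, -1)), Mul(Rational(1, 4), Z)), -4), 2) = Pow(Add(Add(Mul(-2, Rational(1, 5)), Mul(Rational(1, 4), Z)), -4), 2) = Pow(Add(Add(Rational(-2, 5), Mul(Rational(1, 4), Z)), -4), 2) = Pow(Add(Rational(-22, 5), Mul(Rational(1, 4), Z)), 2))
Mul(Mul(-40, 47), Function('b')(7)) = Mul(Mul(-40, 47), Mul(Rational(1, 400), Pow(Add(-88, Mul(5, 7)), 2))) = Mul(-1880, Mul(Rational(1, 400), Pow(Add(-88, 35), 2))) = Mul(-1880, Mul(Rational(1, 400), Pow(-53, 2))) = Mul(-1880, Mul(Rational(1, 400), 2809)) = Mul(-1880, Rational(2809, 400)) = Rational(-132023, 10)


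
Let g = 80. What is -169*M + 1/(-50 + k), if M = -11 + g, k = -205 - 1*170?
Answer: -4955926/425 ≈ -11661.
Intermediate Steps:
k = -375 (k = -205 - 170 = -375)
M = 69 (M = -11 + 80 = 69)
-169*M + 1/(-50 + k) = -169*69 + 1/(-50 - 375) = -11661 + 1/(-425) = -11661 - 1/425 = -4955926/425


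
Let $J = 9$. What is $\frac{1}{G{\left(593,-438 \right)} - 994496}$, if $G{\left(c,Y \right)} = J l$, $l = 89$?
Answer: $- \frac{1}{993695} \approx -1.0063 \cdot 10^{-6}$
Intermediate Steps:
$G{\left(c,Y \right)} = 801$ ($G{\left(c,Y \right)} = 9 \cdot 89 = 801$)
$\frac{1}{G{\left(593,-438 \right)} - 994496} = \frac{1}{801 - 994496} = \frac{1}{-993695} = - \frac{1}{993695}$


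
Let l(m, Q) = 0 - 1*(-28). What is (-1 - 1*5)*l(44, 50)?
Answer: -168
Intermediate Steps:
l(m, Q) = 28 (l(m, Q) = 0 + 28 = 28)
(-1 - 1*5)*l(44, 50) = (-1 - 1*5)*28 = (-1 - 5)*28 = -6*28 = -168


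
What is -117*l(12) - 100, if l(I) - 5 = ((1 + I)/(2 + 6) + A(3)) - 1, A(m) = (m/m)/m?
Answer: -6377/8 ≈ -797.13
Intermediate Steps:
A(m) = 1/m
l(I) = 107/24 + I/8 (l(I) = 5 + (((1 + I)/(2 + 6) + 1/3) - 1) = 5 + (((1 + I)/8 + 1/3) - 1) = 5 + (((1 + I)*(1/8) + 1/3) - 1) = 5 + (((1/8 + I/8) + 1/3) - 1) = 5 + ((11/24 + I/8) - 1) = 5 + (-13/24 + I/8) = 107/24 + I/8)
-117*l(12) - 100 = -117*(107/24 + (1/8)*12) - 100 = -117*(107/24 + 3/2) - 100 = -117*143/24 - 100 = -5577/8 - 100 = -6377/8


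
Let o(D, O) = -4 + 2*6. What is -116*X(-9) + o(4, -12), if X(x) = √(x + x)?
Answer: 8 - 348*I*√2 ≈ 8.0 - 492.15*I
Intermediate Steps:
X(x) = √2*√x (X(x) = √(2*x) = √2*√x)
o(D, O) = 8 (o(D, O) = -4 + 12 = 8)
-116*X(-9) + o(4, -12) = -116*√2*√(-9) + 8 = -116*√2*3*I + 8 = -348*I*√2 + 8 = 8 - 348*I*√2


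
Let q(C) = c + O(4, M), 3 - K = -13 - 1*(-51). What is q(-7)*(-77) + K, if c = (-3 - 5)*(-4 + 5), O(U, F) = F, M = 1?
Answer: 504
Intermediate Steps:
K = -35 (K = 3 - (-13 - 1*(-51)) = 3 - (-13 + 51) = 3 - 1*38 = 3 - 38 = -35)
c = -8 (c = -8*1 = -8)
q(C) = -7 (q(C) = -8 + 1 = -7)
q(-7)*(-77) + K = -7*(-77) - 35 = 539 - 35 = 504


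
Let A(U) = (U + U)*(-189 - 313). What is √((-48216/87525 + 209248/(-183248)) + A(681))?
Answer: I*√18068222812895010114/5140635 ≈ 826.88*I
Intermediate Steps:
A(U) = -1004*U (A(U) = (2*U)*(-502) = -1004*U)
√((-48216/87525 + 209248/(-183248)) + A(681)) = √((-48216/87525 + 209248/(-183248)) - 1004*681) = √((-48216*1/87525 + 209248*(-1/183248)) - 683724) = √((-16072/29175 - 1006/881) - 683724) = √(-43509482/25703175 - 683724) = √(-17573921133182/25703175) = I*√18068222812895010114/5140635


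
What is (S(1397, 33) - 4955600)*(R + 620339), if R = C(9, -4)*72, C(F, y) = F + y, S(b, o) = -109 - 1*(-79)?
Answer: -3075954585370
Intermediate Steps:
S(b, o) = -30 (S(b, o) = -109 + 79 = -30)
R = 360 (R = (9 - 4)*72 = 5*72 = 360)
(S(1397, 33) - 4955600)*(R + 620339) = (-30 - 4955600)*(360 + 620339) = -4955630*620699 = -3075954585370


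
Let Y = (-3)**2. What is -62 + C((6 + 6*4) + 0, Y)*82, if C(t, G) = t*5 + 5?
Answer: 12648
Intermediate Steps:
Y = 9
C(t, G) = 5 + 5*t (C(t, G) = 5*t + 5 = 5 + 5*t)
-62 + C((6 + 6*4) + 0, Y)*82 = -62 + (5 + 5*((6 + 6*4) + 0))*82 = -62 + (5 + 5*((6 + 24) + 0))*82 = -62 + (5 + 5*(30 + 0))*82 = -62 + (5 + 5*30)*82 = -62 + (5 + 150)*82 = -62 + 155*82 = -62 + 12710 = 12648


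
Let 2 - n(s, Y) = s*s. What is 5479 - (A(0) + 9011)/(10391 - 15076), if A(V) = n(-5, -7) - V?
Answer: 25678103/4685 ≈ 5480.9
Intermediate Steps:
n(s, Y) = 2 - s**2 (n(s, Y) = 2 - s*s = 2 - s**2)
A(V) = -23 - V (A(V) = (2 - 1*(-5)**2) - V = (2 - 1*25) - V = (2 - 25) - V = -23 - V)
5479 - (A(0) + 9011)/(10391 - 15076) = 5479 - ((-23 - 1*0) + 9011)/(10391 - 15076) = 5479 - ((-23 + 0) + 9011)/(-4685) = 5479 - (-23 + 9011)*(-1)/4685 = 5479 - 8988*(-1)/4685 = 5479 - 1*(-8988/4685) = 5479 + 8988/4685 = 25678103/4685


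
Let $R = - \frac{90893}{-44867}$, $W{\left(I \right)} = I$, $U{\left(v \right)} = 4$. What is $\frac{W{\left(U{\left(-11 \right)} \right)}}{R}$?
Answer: $\frac{179468}{90893} \approx 1.9745$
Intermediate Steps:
$R = \frac{90893}{44867}$ ($R = \left(-90893\right) \left(- \frac{1}{44867}\right) = \frac{90893}{44867} \approx 2.0258$)
$\frac{W{\left(U{\left(-11 \right)} \right)}}{R} = \frac{4}{\frac{90893}{44867}} = 4 \cdot \frac{44867}{90893} = \frac{179468}{90893}$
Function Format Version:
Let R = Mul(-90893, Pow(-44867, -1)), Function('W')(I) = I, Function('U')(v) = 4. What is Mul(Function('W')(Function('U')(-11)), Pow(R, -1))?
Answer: Rational(179468, 90893) ≈ 1.9745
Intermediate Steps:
R = Rational(90893, 44867) (R = Mul(-90893, Rational(-1, 44867)) = Rational(90893, 44867) ≈ 2.0258)
Mul(Function('W')(Function('U')(-11)), Pow(R, -1)) = Mul(4, Pow(Rational(90893, 44867), -1)) = Mul(4, Rational(44867, 90893)) = Rational(179468, 90893)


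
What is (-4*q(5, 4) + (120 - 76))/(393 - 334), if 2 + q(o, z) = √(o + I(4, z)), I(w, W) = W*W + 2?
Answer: 52/59 - 4*√23/59 ≈ 0.55622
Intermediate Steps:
I(w, W) = 2 + W² (I(w, W) = W² + 2 = 2 + W²)
q(o, z) = -2 + √(2 + o + z²) (q(o, z) = -2 + √(o + (2 + z²)) = -2 + √(2 + o + z²))
(-4*q(5, 4) + (120 - 76))/(393 - 334) = (-4*(-2 + √(2 + 5 + 4²)) + (120 - 76))/(393 - 334) = (-4*(-2 + √(2 + 5 + 16)) + 44)/59 = (-4*(-2 + √23) + 44)/59 = ((8 - 4*√23) + 44)/59 = (52 - 4*√23)/59 = 52/59 - 4*√23/59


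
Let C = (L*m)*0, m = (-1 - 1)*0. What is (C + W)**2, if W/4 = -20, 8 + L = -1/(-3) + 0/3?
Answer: 6400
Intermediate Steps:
m = 0 (m = -2*0 = 0)
L = -23/3 (L = -8 + (-1/(-3) + 0/3) = -8 + (-1*(-1/3) + 0*(1/3)) = -8 + (1/3 + 0) = -8 + 1/3 = -23/3 ≈ -7.6667)
W = -80 (W = 4*(-20) = -80)
C = 0 (C = -23/3*0*0 = 0*0 = 0)
(C + W)**2 = (0 - 80)**2 = (-80)**2 = 6400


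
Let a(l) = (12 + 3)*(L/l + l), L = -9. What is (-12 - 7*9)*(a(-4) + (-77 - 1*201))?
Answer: 91275/4 ≈ 22819.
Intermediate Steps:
a(l) = -135/l + 15*l (a(l) = (12 + 3)*(-9/l + l) = 15*(l - 9/l) = -135/l + 15*l)
(-12 - 7*9)*(a(-4) + (-77 - 1*201)) = (-12 - 7*9)*((-135/(-4) + 15*(-4)) + (-77 - 1*201)) = (-12 - 63)*((-135*(-1/4) - 60) + (-77 - 201)) = -75*((135/4 - 60) - 278) = -75*(-105/4 - 278) = -75*(-1217/4) = 91275/4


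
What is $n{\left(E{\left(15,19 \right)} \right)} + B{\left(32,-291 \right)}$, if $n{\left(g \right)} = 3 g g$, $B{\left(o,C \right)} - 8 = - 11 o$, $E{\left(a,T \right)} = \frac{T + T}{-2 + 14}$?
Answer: $- \frac{3767}{12} \approx -313.92$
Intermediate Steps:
$E{\left(a,T \right)} = \frac{T}{6}$ ($E{\left(a,T \right)} = \frac{2 T}{12} = 2 T \frac{1}{12} = \frac{T}{6}$)
$B{\left(o,C \right)} = 8 - 11 o$
$n{\left(g \right)} = 3 g^{2}$
$n{\left(E{\left(15,19 \right)} \right)} + B{\left(32,-291 \right)} = 3 \left(\frac{1}{6} \cdot 19\right)^{2} + \left(8 - 352\right) = 3 \left(\frac{19}{6}\right)^{2} + \left(8 - 352\right) = 3 \cdot \frac{361}{36} - 344 = \frac{361}{12} - 344 = - \frac{3767}{12}$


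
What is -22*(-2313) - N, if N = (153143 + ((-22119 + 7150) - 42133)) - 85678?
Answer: 40523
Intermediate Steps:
N = 10363 (N = (153143 + (-14969 - 42133)) - 85678 = (153143 - 57102) - 85678 = 96041 - 85678 = 10363)
-22*(-2313) - N = -22*(-2313) - 1*10363 = 50886 - 10363 = 40523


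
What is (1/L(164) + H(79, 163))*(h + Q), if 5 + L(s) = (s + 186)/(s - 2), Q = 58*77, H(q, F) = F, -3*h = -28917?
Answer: 105530789/46 ≈ 2.2941e+6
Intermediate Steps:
h = 9639 (h = -⅓*(-28917) = 9639)
Q = 4466
L(s) = -5 + (186 + s)/(-2 + s) (L(s) = -5 + (s + 186)/(s - 2) = -5 + (186 + s)/(-2 + s))
(1/L(164) + H(79, 163))*(h + Q) = (1/(4*(49 - 1*164)/(-2 + 164)) + 163)*(9639 + 4466) = (1/(4*(49 - 164)/162) + 163)*14105 = (1/(4*(1/162)*(-115)) + 163)*14105 = (1/(-230/81) + 163)*14105 = (-81/230 + 163)*14105 = (37409/230)*14105 = 105530789/46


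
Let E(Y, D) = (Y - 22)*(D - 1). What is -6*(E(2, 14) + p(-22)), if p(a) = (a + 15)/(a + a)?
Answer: 34299/22 ≈ 1559.0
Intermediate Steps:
p(a) = (15 + a)/(2*a) (p(a) = (15 + a)/((2*a)) = (15 + a)*(1/(2*a)) = (15 + a)/(2*a))
E(Y, D) = (-1 + D)*(-22 + Y) (E(Y, D) = (-22 + Y)*(-1 + D) = (-1 + D)*(-22 + Y))
-6*(E(2, 14) + p(-22)) = -6*((22 - 1*2 - 22*14 + 14*2) + (½)*(15 - 22)/(-22)) = -6*((22 - 2 - 308 + 28) + (½)*(-1/22)*(-7)) = -6*(-260 + 7/44) = -6*(-11433/44) = 34299/22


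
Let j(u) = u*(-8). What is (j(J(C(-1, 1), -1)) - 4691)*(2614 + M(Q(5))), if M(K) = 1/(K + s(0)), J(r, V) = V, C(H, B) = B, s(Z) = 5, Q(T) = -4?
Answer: -12246045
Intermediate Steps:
j(u) = -8*u
M(K) = 1/(5 + K) (M(K) = 1/(K + 5) = 1/(5 + K))
(j(J(C(-1, 1), -1)) - 4691)*(2614 + M(Q(5))) = (-8*(-1) - 4691)*(2614 + 1/(5 - 4)) = (8 - 4691)*(2614 + 1/1) = -4683*(2614 + 1) = -4683*2615 = -12246045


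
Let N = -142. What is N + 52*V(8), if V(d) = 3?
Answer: 14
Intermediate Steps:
N + 52*V(8) = -142 + 52*3 = -142 + 156 = 14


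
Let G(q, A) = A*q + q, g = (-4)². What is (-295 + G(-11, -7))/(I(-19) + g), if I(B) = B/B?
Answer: -229/17 ≈ -13.471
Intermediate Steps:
g = 16
I(B) = 1
G(q, A) = q + A*q
(-295 + G(-11, -7))/(I(-19) + g) = (-295 - 11*(1 - 7))/(1 + 16) = (-295 - 11*(-6))/17 = (-295 + 66)*(1/17) = -229*1/17 = -229/17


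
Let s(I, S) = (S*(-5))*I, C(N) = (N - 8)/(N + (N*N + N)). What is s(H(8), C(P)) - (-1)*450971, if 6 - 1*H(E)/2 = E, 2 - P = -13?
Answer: 22999549/51 ≈ 4.5097e+5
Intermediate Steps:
P = 15 (P = 2 - 1*(-13) = 2 + 13 = 15)
C(N) = (-8 + N)/(N**2 + 2*N) (C(N) = (-8 + N)/(N + (N**2 + N)) = (-8 + N)/(N + (N + N**2)) = (-8 + N)/(N**2 + 2*N))
H(E) = 12 - 2*E
s(I, S) = -5*I*S (s(I, S) = (-5*S)*I = -5*I*S)
s(H(8), C(P)) - (-1)*450971 = -5*(12 - 2*8)*(-8 + 15)/(15*(2 + 15)) - (-1)*450971 = -5*(12 - 16)*(1/15)*7/17 - 1*(-450971) = -5*(-4)*(1/15)*(1/17)*7 + 450971 = -5*(-4)*7/255 + 450971 = 28/51 + 450971 = 22999549/51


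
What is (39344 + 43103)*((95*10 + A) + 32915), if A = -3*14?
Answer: 2788604881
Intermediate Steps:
A = -42
(39344 + 43103)*((95*10 + A) + 32915) = (39344 + 43103)*((95*10 - 42) + 32915) = 82447*((950 - 42) + 32915) = 82447*(908 + 32915) = 82447*33823 = 2788604881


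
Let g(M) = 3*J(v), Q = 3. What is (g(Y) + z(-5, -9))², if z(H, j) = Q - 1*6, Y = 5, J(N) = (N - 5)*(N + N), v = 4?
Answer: 729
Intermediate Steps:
J(N) = 2*N*(-5 + N) (J(N) = (-5 + N)*(2*N) = 2*N*(-5 + N))
z(H, j) = -3 (z(H, j) = 3 - 1*6 = 3 - 6 = -3)
g(M) = -24 (g(M) = 3*(2*4*(-5 + 4)) = 3*(2*4*(-1)) = 3*(-8) = -24)
(g(Y) + z(-5, -9))² = (-24 - 3)² = (-27)² = 729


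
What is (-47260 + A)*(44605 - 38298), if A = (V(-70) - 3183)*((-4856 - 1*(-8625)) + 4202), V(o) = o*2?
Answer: -167355570151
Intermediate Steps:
V(o) = 2*o
A = -26487633 (A = (2*(-70) - 3183)*((-4856 - 1*(-8625)) + 4202) = (-140 - 3183)*((-4856 + 8625) + 4202) = -3323*(3769 + 4202) = -3323*7971 = -26487633)
(-47260 + A)*(44605 - 38298) = (-47260 - 26487633)*(44605 - 38298) = -26534893*6307 = -167355570151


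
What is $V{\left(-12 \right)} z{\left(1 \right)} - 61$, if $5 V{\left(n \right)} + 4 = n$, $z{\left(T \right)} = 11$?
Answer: $- \frac{481}{5} \approx -96.2$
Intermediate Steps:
$V{\left(n \right)} = - \frac{4}{5} + \frac{n}{5}$
$V{\left(-12 \right)} z{\left(1 \right)} - 61 = \left(- \frac{4}{5} + \frac{1}{5} \left(-12\right)\right) 11 - 61 = \left(- \frac{4}{5} - \frac{12}{5}\right) 11 - 61 = \left(- \frac{16}{5}\right) 11 - 61 = - \frac{176}{5} - 61 = - \frac{481}{5}$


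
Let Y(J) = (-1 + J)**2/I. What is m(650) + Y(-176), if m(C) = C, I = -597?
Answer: 118907/199 ≈ 597.52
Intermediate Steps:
Y(J) = -(-1 + J)**2/597 (Y(J) = (-1 + J)**2/(-597) = (-1 + J)**2*(-1/597) = -(-1 + J)**2/597)
m(650) + Y(-176) = 650 - (-1 - 176)**2/597 = 650 - 1/597*(-177)**2 = 650 - 1/597*31329 = 650 - 10443/199 = 118907/199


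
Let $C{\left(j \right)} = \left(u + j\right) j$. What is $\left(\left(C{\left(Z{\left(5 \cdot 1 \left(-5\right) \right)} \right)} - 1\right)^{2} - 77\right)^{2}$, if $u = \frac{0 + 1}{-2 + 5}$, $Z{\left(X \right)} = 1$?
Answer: $\frac{478864}{81} \approx 5911.9$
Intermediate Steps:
$u = \frac{1}{3}$ ($u = 1 \cdot \frac{1}{3} = \frac{1}{3} \approx 0.33333$)
$C{\left(j \right)} = j \left(\frac{1}{3} + j\right)$ ($C{\left(j \right)} = \left(\frac{1}{3} + j\right) j = j \left(\frac{1}{3} + j\right)$)
$\left(\left(C{\left(Z{\left(5 \cdot 1 \left(-5\right) \right)} \right)} - 1\right)^{2} - 77\right)^{2} = \left(\left(1 \left(\frac{1}{3} + 1\right) - 1\right)^{2} - 77\right)^{2} = \left(\left(1 \cdot \frac{4}{3} - 1\right)^{2} - 77\right)^{2} = \left(\left(\frac{4}{3} - 1\right)^{2} - 77\right)^{2} = \left(\left(\frac{1}{3}\right)^{2} - 77\right)^{2} = \left(\frac{1}{9} - 77\right)^{2} = \left(- \frac{692}{9}\right)^{2} = \frac{478864}{81}$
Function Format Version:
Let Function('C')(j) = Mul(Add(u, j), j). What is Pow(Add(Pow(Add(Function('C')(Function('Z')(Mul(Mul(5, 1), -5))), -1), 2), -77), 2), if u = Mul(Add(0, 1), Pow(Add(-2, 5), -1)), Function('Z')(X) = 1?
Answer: Rational(478864, 81) ≈ 5911.9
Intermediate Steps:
u = Rational(1, 3) (u = Mul(1, Pow(3, -1)) = Mul(1, Rational(1, 3)) = Rational(1, 3) ≈ 0.33333)
Function('C')(j) = Mul(j, Add(Rational(1, 3), j)) (Function('C')(j) = Mul(Add(Rational(1, 3), j), j) = Mul(j, Add(Rational(1, 3), j)))
Pow(Add(Pow(Add(Function('C')(Function('Z')(Mul(Mul(5, 1), -5))), -1), 2), -77), 2) = Pow(Add(Pow(Add(Mul(1, Add(Rational(1, 3), 1)), -1), 2), -77), 2) = Pow(Add(Pow(Add(Mul(1, Rational(4, 3)), -1), 2), -77), 2) = Pow(Add(Pow(Add(Rational(4, 3), -1), 2), -77), 2) = Pow(Add(Pow(Rational(1, 3), 2), -77), 2) = Pow(Add(Rational(1, 9), -77), 2) = Pow(Rational(-692, 9), 2) = Rational(478864, 81)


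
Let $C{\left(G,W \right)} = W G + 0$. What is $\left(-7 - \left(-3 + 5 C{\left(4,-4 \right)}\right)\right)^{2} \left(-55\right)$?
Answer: $-317680$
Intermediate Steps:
$C{\left(G,W \right)} = G W$ ($C{\left(G,W \right)} = G W + 0 = G W$)
$\left(-7 - \left(-3 + 5 C{\left(4,-4 \right)}\right)\right)^{2} \left(-55\right) = \left(-7 - \left(-3 + 5 \cdot 4 \left(-4\right)\right)\right)^{2} \left(-55\right) = \left(-7 + \left(3 - -80\right)\right)^{2} \left(-55\right) = \left(-7 + \left(3 + 80\right)\right)^{2} \left(-55\right) = \left(-7 + 83\right)^{2} \left(-55\right) = 76^{2} \left(-55\right) = 5776 \left(-55\right) = -317680$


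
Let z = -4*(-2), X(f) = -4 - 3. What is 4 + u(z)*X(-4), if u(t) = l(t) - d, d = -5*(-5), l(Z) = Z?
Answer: 123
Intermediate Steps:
X(f) = -7
z = 8
d = 25
u(t) = -25 + t (u(t) = t - 1*25 = t - 25 = -25 + t)
4 + u(z)*X(-4) = 4 + (-25 + 8)*(-7) = 4 - 17*(-7) = 4 + 119 = 123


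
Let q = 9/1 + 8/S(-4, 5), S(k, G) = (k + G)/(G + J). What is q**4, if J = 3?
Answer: 28398241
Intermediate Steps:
S(k, G) = (G + k)/(3 + G) (S(k, G) = (k + G)/(G + 3) = (G + k)/(3 + G))
q = 73 (q = 9/1 + 8/(((5 - 4)/(3 + 5))) = 9*1 + 8/((1/8)) = 9 + 8/(((1/8)*1)) = 9 + 8/(1/8) = 9 + 8*8 = 9 + 64 = 73)
q**4 = 73**4 = 28398241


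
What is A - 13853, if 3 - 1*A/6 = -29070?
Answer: 160585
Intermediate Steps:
A = 174438 (A = 18 - 6*(-29070) = 18 + 174420 = 174438)
A - 13853 = 174438 - 13853 = 160585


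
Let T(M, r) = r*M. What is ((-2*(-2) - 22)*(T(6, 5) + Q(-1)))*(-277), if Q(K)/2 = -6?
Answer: 89748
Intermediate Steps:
Q(K) = -12 (Q(K) = 2*(-6) = -12)
T(M, r) = M*r
((-2*(-2) - 22)*(T(6, 5) + Q(-1)))*(-277) = ((-2*(-2) - 22)*(6*5 - 12))*(-277) = ((4 - 22)*(30 - 12))*(-277) = -18*18*(-277) = -324*(-277) = 89748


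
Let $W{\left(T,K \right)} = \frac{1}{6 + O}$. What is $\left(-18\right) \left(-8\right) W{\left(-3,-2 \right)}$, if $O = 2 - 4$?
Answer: $36$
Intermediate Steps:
$O = -2$
$W{\left(T,K \right)} = \frac{1}{4}$ ($W{\left(T,K \right)} = \frac{1}{6 - 2} = \frac{1}{4}$)
$\left(-18\right) \left(-8\right) W{\left(-3,-2 \right)} = \left(-18\right) \left(-8\right) \frac{1}{4} = 144 \cdot \frac{1}{4} = 36$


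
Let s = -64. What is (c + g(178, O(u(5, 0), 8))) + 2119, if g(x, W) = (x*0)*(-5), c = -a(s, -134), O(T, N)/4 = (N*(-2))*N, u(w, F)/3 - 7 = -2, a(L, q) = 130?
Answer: 1989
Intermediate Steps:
u(w, F) = 15 (u(w, F) = 21 + 3*(-2) = 21 - 6 = 15)
O(T, N) = -8*N**2 (O(T, N) = 4*((N*(-2))*N) = 4*((-2*N)*N) = 4*(-2*N**2) = -8*N**2)
c = -130 (c = -1*130 = -130)
g(x, W) = 0 (g(x, W) = 0*(-5) = 0)
(c + g(178, O(u(5, 0), 8))) + 2119 = (-130 + 0) + 2119 = -130 + 2119 = 1989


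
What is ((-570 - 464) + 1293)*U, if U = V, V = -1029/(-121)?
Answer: 266511/121 ≈ 2202.6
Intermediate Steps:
V = 1029/121 (V = -1029*(-1/121) = 1029/121 ≈ 8.5041)
U = 1029/121 ≈ 8.5041
((-570 - 464) + 1293)*U = ((-570 - 464) + 1293)*(1029/121) = (-1034 + 1293)*(1029/121) = 259*(1029/121) = 266511/121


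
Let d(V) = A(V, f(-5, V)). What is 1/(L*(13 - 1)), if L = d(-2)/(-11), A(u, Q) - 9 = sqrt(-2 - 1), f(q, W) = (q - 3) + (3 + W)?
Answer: -11/112 + 11*I*sqrt(3)/1008 ≈ -0.098214 + 0.018901*I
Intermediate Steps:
f(q, W) = W + q (f(q, W) = (-3 + q) + (3 + W) = W + q)
A(u, Q) = 9 + I*sqrt(3) (A(u, Q) = 9 + sqrt(-2 - 1) = 9 + sqrt(-3) = 9 + I*sqrt(3))
d(V) = 9 + I*sqrt(3)
L = -9/11 - I*sqrt(3)/11 (L = (9 + I*sqrt(3))/(-11) = (9 + I*sqrt(3))*(-1/11) = -9/11 - I*sqrt(3)/11 ≈ -0.81818 - 0.15746*I)
1/(L*(13 - 1)) = 1/((-9/11 - I*sqrt(3)/11)*(13 - 1)) = 1/((-9/11 - I*sqrt(3)/11)*12) = 1/(-108/11 - 12*I*sqrt(3)/11)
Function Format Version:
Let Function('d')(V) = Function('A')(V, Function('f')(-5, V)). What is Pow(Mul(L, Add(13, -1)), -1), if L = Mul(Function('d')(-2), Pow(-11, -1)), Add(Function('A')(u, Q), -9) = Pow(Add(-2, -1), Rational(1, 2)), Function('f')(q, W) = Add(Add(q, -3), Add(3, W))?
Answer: Add(Rational(-11, 112), Mul(Rational(11, 1008), I, Pow(3, Rational(1, 2)))) ≈ Add(-0.098214, Mul(0.018901, I))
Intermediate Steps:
Function('f')(q, W) = Add(W, q) (Function('f')(q, W) = Add(Add(-3, q), Add(3, W)) = Add(W, q))
Function('A')(u, Q) = Add(9, Mul(I, Pow(3, Rational(1, 2)))) (Function('A')(u, Q) = Add(9, Pow(Add(-2, -1), Rational(1, 2))) = Add(9, Pow(-3, Rational(1, 2))) = Add(9, Mul(I, Pow(3, Rational(1, 2)))))
Function('d')(V) = Add(9, Mul(I, Pow(3, Rational(1, 2))))
L = Add(Rational(-9, 11), Mul(Rational(-1, 11), I, Pow(3, Rational(1, 2)))) (L = Mul(Add(9, Mul(I, Pow(3, Rational(1, 2)))), Pow(-11, -1)) = Mul(Add(9, Mul(I, Pow(3, Rational(1, 2)))), Rational(-1, 11)) = Add(Rational(-9, 11), Mul(Rational(-1, 11), I, Pow(3, Rational(1, 2)))) ≈ Add(-0.81818, Mul(-0.15746, I)))
Pow(Mul(L, Add(13, -1)), -1) = Pow(Mul(Add(Rational(-9, 11), Mul(Rational(-1, 11), I, Pow(3, Rational(1, 2)))), Add(13, -1)), -1) = Pow(Mul(Add(Rational(-9, 11), Mul(Rational(-1, 11), I, Pow(3, Rational(1, 2)))), 12), -1) = Pow(Add(Rational(-108, 11), Mul(Rational(-12, 11), I, Pow(3, Rational(1, 2)))), -1)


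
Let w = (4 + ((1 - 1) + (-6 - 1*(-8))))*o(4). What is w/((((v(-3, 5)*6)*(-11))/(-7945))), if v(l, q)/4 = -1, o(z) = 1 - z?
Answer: 23835/44 ≈ 541.70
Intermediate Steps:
v(l, q) = -4 (v(l, q) = 4*(-1) = -4)
w = -18 (w = (4 + ((1 - 1) + (-6 - 1*(-8))))*(1 - 1*4) = (4 + (0 + (-6 + 8)))*(1 - 4) = (4 + (0 + 2))*(-3) = (4 + 2)*(-3) = 6*(-3) = -18)
w/((((v(-3, 5)*6)*(-11))/(-7945))) = -18/((-4*6*(-11))/(-7945)) = -18/(-24*(-11)*(-1/7945)) = -18/(264*(-1/7945)) = -18/(-264/7945) = -18*(-7945/264) = 23835/44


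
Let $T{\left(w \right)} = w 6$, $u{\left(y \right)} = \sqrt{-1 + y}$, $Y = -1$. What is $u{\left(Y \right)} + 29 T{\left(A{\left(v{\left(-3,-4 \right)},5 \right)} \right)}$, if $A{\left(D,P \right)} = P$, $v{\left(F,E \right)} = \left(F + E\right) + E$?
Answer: $870 + i \sqrt{2} \approx 870.0 + 1.4142 i$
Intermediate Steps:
$v{\left(F,E \right)} = F + 2 E$ ($v{\left(F,E \right)} = \left(E + F\right) + E = F + 2 E$)
$T{\left(w \right)} = 6 w$
$u{\left(Y \right)} + 29 T{\left(A{\left(v{\left(-3,-4 \right)},5 \right)} \right)} = \sqrt{-1 - 1} + 29 \cdot 6 \cdot 5 = \sqrt{-2} + 29 \cdot 30 = i \sqrt{2} + 870 = 870 + i \sqrt{2}$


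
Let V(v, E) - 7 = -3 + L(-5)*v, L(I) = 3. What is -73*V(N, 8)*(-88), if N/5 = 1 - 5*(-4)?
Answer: 2049256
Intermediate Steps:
N = 105 (N = 5*(1 - 5*(-4)) = 5*(1 + 20) = 5*21 = 105)
V(v, E) = 4 + 3*v (V(v, E) = 7 + (-3 + 3*v) = 4 + 3*v)
-73*V(N, 8)*(-88) = -73*(4 + 3*105)*(-88) = -73*(4 + 315)*(-88) = -73*319*(-88) = -23287*(-88) = 2049256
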